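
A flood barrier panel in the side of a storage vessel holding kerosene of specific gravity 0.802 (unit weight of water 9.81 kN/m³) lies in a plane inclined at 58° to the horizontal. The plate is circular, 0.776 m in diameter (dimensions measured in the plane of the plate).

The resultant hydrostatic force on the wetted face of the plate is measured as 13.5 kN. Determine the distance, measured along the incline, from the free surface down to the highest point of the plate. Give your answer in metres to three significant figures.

y_top ≈ 3.89 m

γ = 0.802 × 9.81 = 7.86762 kN/m³.
A = π(0.388)² = 0.472948 m².
From F = γ·h_c·A, the centroid depth is h_c = 13.5/(7.86762 × 0.472948) = 3.62808 m.
Let θ = 58° be the plate's angle to the horizontal; measure y along the incline from where the plane meets the free surface. Vertical depth h = y·sinθ with sinθ = 0.848048.
Along the incline, y_c = h_c/sinθ = 3.62808/0.848048 = 4.27815 m.
The centroid is at the centre, 0.388 m below the top of the plate, so the highest point sits at y_top = 4.27815 − 0.388 = 3.89015 m along the incline.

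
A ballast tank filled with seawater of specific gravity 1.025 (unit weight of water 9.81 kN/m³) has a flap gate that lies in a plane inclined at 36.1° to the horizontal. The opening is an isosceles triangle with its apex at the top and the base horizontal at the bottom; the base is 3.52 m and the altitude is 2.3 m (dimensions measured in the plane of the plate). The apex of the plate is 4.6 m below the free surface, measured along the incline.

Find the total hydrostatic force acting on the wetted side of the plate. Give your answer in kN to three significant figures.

γ = 1.025 × 9.81 = 10.05525 kN/m³.
Let θ = 36.1° be the plate's angle to the horizontal; measure y along the incline from where the plane meets the free surface. Vertical depth h = y·sinθ with sinθ = 0.589196.
With the apex up, the centroid sits 2h/3 = 2 × 2.3/3 = 1.53333 m below the apex, so y_c = 4.6 + 1.53333 = 6.13333 m and h_c = 6.13333 × 0.589196 = 3.61373 m.
A = ½ × 3.52 × 2.3 = 4.048 m².
Resultant F = γ·h_c·A = 10.05525 × 3.61373 × 4.048 = 147.092 kN.

F ≈ 147 kN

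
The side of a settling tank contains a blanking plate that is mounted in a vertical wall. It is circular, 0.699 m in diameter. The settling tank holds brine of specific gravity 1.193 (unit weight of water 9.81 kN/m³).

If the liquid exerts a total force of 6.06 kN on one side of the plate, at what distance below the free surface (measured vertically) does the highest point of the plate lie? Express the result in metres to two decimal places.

d_top ≈ 1.00 m

γ = 1.193 × 9.81 = 11.70333 kN/m³.
A = π(0.3495)² = 0.383746 m².
From F = γ·h_c·A, the centroid depth is h_c = 6.06/(11.70333 × 0.383746) = 1.34933 m.
The centroid is at the centre, 0.3495 m below the top of the plate, so the highest point sits at h_top = 1.34933 − 0.3495 = 0.99983 m below the surface.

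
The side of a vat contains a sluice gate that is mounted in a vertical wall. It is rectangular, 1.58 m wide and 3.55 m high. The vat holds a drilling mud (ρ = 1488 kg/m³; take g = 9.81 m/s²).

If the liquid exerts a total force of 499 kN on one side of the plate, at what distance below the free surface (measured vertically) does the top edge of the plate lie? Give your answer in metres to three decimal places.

γ = ρg = 1488 × 9.81 / 1000 = 14.59728 kN/m³.
A = 1.58 × 3.55 = 5.609 m².
From F = γ·h_c·A, the centroid depth is h_c = 499/(14.59728 × 5.609) = 6.09457 m.
The centroid lies 3.55/2 = 1.775 m below the top edge, so the top edge sits at h_top = 6.09457 − 1.775 = 4.31957 m below the surface.

d_top ≈ 4.320 m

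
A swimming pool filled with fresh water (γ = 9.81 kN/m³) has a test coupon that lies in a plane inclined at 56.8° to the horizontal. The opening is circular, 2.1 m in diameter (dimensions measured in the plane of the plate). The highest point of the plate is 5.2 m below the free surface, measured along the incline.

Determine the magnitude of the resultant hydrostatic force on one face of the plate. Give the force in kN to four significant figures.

F ≈ 177.7 kN

γ = 9.81 kN/m³.
Let θ = 56.8° be the plate's angle to the horizontal; measure y along the incline from where the plane meets the free surface. Vertical depth h = y·sinθ with sinθ = 0.836764.
The centroid is at the centre, 1.05 m below the top of the plate, so y_c = 5.2 + 1.05 = 6.25 m and h_c = 6.25 × 0.836764 = 5.22978 m.
A = π(1.05)² = 3.46361 m².
Resultant F = γ·h_c·A = 9.81 × 5.22978 × 3.46361 = 177.698 kN.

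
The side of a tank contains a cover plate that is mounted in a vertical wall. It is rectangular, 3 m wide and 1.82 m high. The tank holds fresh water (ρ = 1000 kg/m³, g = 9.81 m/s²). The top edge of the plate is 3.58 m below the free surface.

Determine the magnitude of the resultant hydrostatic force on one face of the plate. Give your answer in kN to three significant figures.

γ = ρg = 1000 × 9.81 = 9810 N/m³ = 9.81 kN/m³.
The centroid lies 1.82/2 = 0.91 m below the top edge, so the centroid depth is h_c = 3.58 + 0.91 = 4.49 m.
A = 3 × 1.82 = 5.46 m².
Resultant F = γ·h_c·A = 9.81 × 4.49 × 5.46 = 240.496 kN.

F ≈ 240 kN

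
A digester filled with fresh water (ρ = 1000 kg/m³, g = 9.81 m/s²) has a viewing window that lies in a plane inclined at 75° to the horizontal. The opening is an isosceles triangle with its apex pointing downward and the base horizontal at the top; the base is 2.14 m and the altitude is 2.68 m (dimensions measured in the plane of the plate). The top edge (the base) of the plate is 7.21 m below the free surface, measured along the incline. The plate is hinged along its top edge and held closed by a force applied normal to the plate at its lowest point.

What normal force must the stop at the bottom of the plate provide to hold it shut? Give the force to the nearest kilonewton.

γ = ρg = 1000 × 9.81 = 9810 N/m³ = 9.81 kN/m³.
Let θ = 75° be the plate's angle to the horizontal; measure y along the incline from where the plane meets the free surface. Vertical depth h = y·sinθ with sinθ = 0.965926.
With the apex down, the centroid sits h/3 = 2.68/3 = 0.893333 m below the base (the top edge), so y_c = 7.21 + 0.893333 = 8.10333 m and h_c = 8.10333 × 0.965926 = 7.82722 m.
A = ½ × 2.14 × 2.68 = 2.8676 m².
Resultant F = γ·h_c·A = 9.81 × 7.82722 × 2.8676 = 220.189 kN.
I_c = b·h³/36 = 2.14 × 2.68³/36 = 1.14424 m⁴.
Centre of pressure: y_p = y_c + I_c/(y_c·A) = 8.10333 + 1.14424/(8.10333 × 2.8676) = 8.10333 + 0.0492419 = 8.15257 m along the plane.
The resultant acts 0.893333 + 0.0492419 = 0.942575 m (along the plate) below the hinge at the top edge, so the moment about the hinge is M = F × 0.942575 = 220.189 × 0.942575 = 207.545 kN·m.
A normal force at the bottom, 2.68 m from the hinge, must supply this moment: P = 207.545/2.68 = 77.4422 kN.

P ≈ 77 kN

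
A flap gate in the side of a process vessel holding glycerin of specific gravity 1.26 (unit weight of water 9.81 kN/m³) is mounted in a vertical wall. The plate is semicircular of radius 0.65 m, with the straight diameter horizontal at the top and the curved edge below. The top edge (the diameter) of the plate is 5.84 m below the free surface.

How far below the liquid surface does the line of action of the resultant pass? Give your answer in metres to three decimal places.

h_p = 6.121 m

γ = 1.26 × 9.81 = 12.3606 kN/m³.
The centroid of a semicircle lies 4r/(3π) = 0.275869 m from the diameter, here below the top edge, so the centroid depth is h_c = 5.84 + 0.275869 = 6.11587 m.
A = πr²/2 = π × 0.65²/2 = 0.663661 m².
Resultant F = γ·h_c·A = 12.3606 × 6.11587 × 0.663661 = 50.17 kN.
I_c = (π/8 − 8/(9π))·r⁴ = 0.109757 × 0.65⁴ = 0.0195923 m⁴.
Centre of pressure: y_p = y_c + I_c/(y_c·A) = 6.11587 + 0.0195923/(6.11587 × 0.663661) = 6.11587 + 0.00482704 = 6.1207 m along the plane.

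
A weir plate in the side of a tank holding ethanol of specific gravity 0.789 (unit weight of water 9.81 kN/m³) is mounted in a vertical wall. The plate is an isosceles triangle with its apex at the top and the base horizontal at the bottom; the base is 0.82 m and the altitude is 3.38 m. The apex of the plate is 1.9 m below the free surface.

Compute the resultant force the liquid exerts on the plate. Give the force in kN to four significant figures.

F ≈ 44.55 kN

γ = 0.789 × 9.81 = 7.74009 kN/m³.
With the apex up, the centroid sits 2h/3 = 2 × 3.38/3 = 2.25333 m below the apex, so the centroid depth is h_c = 1.9 + 2.25333 = 4.15333 m.
A = ½ × 0.82 × 3.38 = 1.3858 m².
Resultant F = γ·h_c·A = 7.74009 × 4.15333 × 1.3858 = 44.5495 kN.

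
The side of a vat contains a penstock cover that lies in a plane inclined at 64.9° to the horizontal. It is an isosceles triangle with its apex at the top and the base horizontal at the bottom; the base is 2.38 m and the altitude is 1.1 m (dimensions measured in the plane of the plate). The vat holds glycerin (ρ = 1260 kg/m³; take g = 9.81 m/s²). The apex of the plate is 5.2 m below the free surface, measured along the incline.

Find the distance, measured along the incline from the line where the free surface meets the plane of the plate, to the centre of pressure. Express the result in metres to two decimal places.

γ = ρg = 1260 × 9.81 / 1000 = 12.3606 kN/m³.
Let θ = 64.9° be the plate's angle to the horizontal; measure y along the incline from where the plane meets the free surface. Vertical depth h = y·sinθ with sinθ = 0.905569.
With the apex up, the centroid sits 2h/3 = 2 × 1.1/3 = 0.733333 m below the apex, so y_c = 5.2 + 0.733333 = 5.93333 m and h_c = 5.93333 × 0.905569 = 5.37304 m.
A = ½ × 2.38 × 1.1 = 1.309 m².
Resultant F = γ·h_c·A = 12.3606 × 5.37304 × 1.309 = 86.9359 kN.
I_c = b·h³/36 = 2.38 × 1.1³/36 = 0.0879939 m⁴.
Centre of pressure: y_p = y_c + I_c/(y_c·A) = 5.93333 + 0.0879939/(5.93333 × 1.309) = 5.93333 + 0.0113296 = 5.94466 m along the plane.

y_p = 5.94 m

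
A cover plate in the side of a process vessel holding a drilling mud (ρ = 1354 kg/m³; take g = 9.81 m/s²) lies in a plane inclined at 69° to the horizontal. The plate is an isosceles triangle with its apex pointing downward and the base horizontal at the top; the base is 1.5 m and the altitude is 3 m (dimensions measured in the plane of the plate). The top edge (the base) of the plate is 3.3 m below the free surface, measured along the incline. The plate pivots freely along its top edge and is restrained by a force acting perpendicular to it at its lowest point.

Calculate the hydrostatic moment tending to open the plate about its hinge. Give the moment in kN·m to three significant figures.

M ≈ 134 kN·m

γ = ρg = 1354 × 9.81 / 1000 = 13.28274 kN/m³.
Let θ = 69° be the plate's angle to the horizontal; measure y along the incline from where the plane meets the free surface. Vertical depth h = y·sinθ with sinθ = 0.933580.
With the apex down, the centroid sits h/3 = 3/3 = 1 m below the base (the top edge), so y_c = 3.3 + 1 = 4.3 m and h_c = 4.3 × 0.933580 = 4.01439 m.
A = ½ × 1.5 × 3 = 2.25 m².
Resultant F = γ·h_c·A = 13.28274 × 4.01439 × 2.25 = 119.975 kN.
I_c = b·h³/36 = 1.5 × 3³/36 = 1.125 m⁴.
Centre of pressure: y_p = y_c + I_c/(y_c·A) = 4.3 + 1.125/(4.3 × 2.25) = 4.3 + 0.116279 = 4.41628 m along the plane.
The resultant acts 1 + 0.116279 = 1.11628 m (along the plate) below the hinge at the top edge, so the moment about the hinge is M = F × 1.11628 = 119.975 × 1.11628 = 133.926 kN·m.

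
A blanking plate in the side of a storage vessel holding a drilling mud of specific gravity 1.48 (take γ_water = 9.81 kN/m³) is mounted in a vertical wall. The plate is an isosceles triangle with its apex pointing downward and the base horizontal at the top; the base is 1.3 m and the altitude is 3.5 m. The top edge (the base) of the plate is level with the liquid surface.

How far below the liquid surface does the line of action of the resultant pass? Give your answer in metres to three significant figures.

h_p = 1.75 m

γ = 1.48 × 9.81 = 14.5188 kN/m³.
With the apex down, the centroid sits h/3 = 3.5/3 = 1.16667 m below the base (the top edge), so the centroid depth is h_c = 1.16667 m.
A = ½ × 1.3 × 3.5 = 2.275 m².
Resultant F = γ·h_c·A = 14.5188 × 1.16667 × 2.275 = 38.5354 kN.
I_c = b·h³/36 = 1.3 × 3.5³/36 = 1.54826 m⁴.
Centre of pressure: y_p = y_c + I_c/(y_c·A) = 1.16667 + 1.54826/(1.16667 × 2.275) = 1.16667 + 0.58333 = 1.75 m along the plane.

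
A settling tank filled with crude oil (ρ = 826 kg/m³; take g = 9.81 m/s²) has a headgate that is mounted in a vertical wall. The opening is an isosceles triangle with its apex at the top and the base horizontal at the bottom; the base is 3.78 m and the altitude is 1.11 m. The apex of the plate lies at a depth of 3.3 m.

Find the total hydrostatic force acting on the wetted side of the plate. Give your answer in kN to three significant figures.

γ = ρg = 826 × 9.81 / 1000 = 8.10306 kN/m³.
With the apex up, the centroid sits 2h/3 = 2 × 1.11/3 = 0.74 m below the apex, so the centroid depth is h_c = 3.3 + 0.74 = 4.04 m.
A = ½ × 3.78 × 1.11 = 2.0979 m².
Resultant F = γ·h_c·A = 8.10306 × 4.04 × 2.0979 = 68.6776 kN.

F ≈ 68.7 kN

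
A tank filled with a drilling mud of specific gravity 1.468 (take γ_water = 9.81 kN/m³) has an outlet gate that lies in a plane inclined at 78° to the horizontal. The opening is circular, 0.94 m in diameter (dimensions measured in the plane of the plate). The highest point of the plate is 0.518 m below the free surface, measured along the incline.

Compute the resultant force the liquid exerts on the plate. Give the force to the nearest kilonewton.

F ≈ 10 kN

γ = 1.468 × 9.81 = 14.40108 kN/m³.
Let θ = 78° be the plate's angle to the horizontal; measure y along the incline from where the plane meets the free surface. Vertical depth h = y·sinθ with sinθ = 0.978148.
The centroid is at the centre, 0.47 m below the top of the plate, so y_c = 0.518 + 0.47 = 0.988 m and h_c = 0.988 × 0.978148 = 0.96641 m.
A = π(0.47)² = 0.693978 m².
Resultant F = γ·h_c·A = 14.40108 × 0.96641 × 0.693978 = 9.65833 kN.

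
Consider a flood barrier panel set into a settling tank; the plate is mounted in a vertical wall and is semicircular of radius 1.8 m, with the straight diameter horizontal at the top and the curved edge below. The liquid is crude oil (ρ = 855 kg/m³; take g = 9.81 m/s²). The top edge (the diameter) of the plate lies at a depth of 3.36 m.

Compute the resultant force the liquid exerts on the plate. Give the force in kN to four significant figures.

F ≈ 176.0 kN

γ = ρg = 855 × 9.81 / 1000 = 8.38755 kN/m³.
The centroid of a semicircle lies 4r/(3π) = 0.763944 m from the diameter, here below the top edge, so the centroid depth is h_c = 3.36 + 0.763944 = 4.12394 m.
A = πr²/2 = π × 1.8²/2 = 5.08938 m².
Resultant F = γ·h_c·A = 8.38755 × 4.12394 × 5.08938 = 176.04 kN.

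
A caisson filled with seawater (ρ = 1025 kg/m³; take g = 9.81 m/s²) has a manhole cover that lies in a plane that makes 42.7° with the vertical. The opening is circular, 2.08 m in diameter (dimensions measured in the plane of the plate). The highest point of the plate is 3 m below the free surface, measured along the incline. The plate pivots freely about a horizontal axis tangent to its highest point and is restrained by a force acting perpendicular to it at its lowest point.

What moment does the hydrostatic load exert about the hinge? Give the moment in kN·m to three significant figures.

M ≈ 112 kN·m

γ = ρg = 1025 × 9.81 / 1000 = 10.05525 kN/m³.
The plate makes 42.7° with the vertical, i.e. θ = 90° − 42.7° = 47.3° to the horizontal. Measuring y along the incline from the free-surface line, vertical depth h = y·sinθ with sinθ = 0.734915.
The centroid is at the centre, 1.04 m below the top of the plate, so y_c = 3 + 1.04 = 4.04 m and h_c = 4.04 × 0.734915 = 2.96906 m.
A = π(1.04)² = 3.39795 m².
Resultant F = γ·h_c·A = 10.05525 × 2.96906 × 3.39795 = 101.445 kN.
I_c = πr⁴/4 = π × 1.04⁴/4 = 0.918805 m⁴.
Centre of pressure: y_p = y_c + I_c/(y_c·A) = 4.04 + 0.918805/(4.04 × 3.39795) = 4.04 + 0.0669306 = 4.10693 m along the plane.
The resultant acts 1.04 + 0.0669306 = 1.10693 m (along the plate) below the hinge at the top edge, so the moment about the hinge is M = F × 1.10693 = 101.445 × 1.10693 = 112.293 kN·m.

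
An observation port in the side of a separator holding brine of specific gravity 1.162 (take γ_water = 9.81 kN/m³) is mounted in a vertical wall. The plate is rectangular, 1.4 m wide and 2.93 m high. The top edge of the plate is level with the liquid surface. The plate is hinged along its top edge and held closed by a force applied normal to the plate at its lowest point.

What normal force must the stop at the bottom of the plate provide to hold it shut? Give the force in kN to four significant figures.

P ≈ 45.67 kN

γ = 1.162 × 9.81 = 11.39922 kN/m³.
The centroid lies 2.93/2 = 1.465 m below the top edge, so the centroid depth is h_c = 1.465 m.
A = 1.4 × 2.93 = 4.102 m².
Resultant F = γ·h_c·A = 11.39922 × 1.465 × 4.102 = 68.5028 kN.
I_c = b·h³/12 = 1.4 × 2.93³/12 = 2.9346 m⁴.
Centre of pressure: y_p = y_c + I_c/(y_c·A) = 1.465 + 2.9346/(1.465 × 4.102) = 1.465 + 0.488333 = 1.95333 m along the plane.
The resultant acts 1.465 + 0.488333 = 1.95333 m (along the plate) below the hinge at the top edge, so the moment about the hinge is M = F × 1.95333 = 68.5028 × 1.95333 = 133.809 kN·m.
A normal force at the bottom, 2.93 m from the hinge, must supply this moment: P = 133.809/2.93 = 45.6686 kN.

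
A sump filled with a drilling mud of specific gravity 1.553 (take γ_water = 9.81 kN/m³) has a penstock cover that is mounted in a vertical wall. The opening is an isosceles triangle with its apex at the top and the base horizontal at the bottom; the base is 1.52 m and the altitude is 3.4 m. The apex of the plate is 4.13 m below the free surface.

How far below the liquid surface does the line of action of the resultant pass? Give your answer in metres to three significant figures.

h_p = 6.50 m

γ = 1.553 × 9.81 = 15.23493 kN/m³.
With the apex up, the centroid sits 2h/3 = 2 × 3.4/3 = 2.26667 m below the apex, so the centroid depth is h_c = 4.13 + 2.26667 = 6.39667 m.
A = ½ × 1.52 × 3.4 = 2.584 m².
Resultant F = γ·h_c·A = 15.23493 × 6.39667 × 2.584 = 251.818 kN.
I_c = b·h³/36 = 1.52 × 3.4³/36 = 1.6595 m⁴.
Centre of pressure: y_p = y_c + I_c/(y_c·A) = 6.39667 + 1.6595/(6.39667 × 2.584) = 6.39667 + 0.100399 = 6.49707 m along the plane.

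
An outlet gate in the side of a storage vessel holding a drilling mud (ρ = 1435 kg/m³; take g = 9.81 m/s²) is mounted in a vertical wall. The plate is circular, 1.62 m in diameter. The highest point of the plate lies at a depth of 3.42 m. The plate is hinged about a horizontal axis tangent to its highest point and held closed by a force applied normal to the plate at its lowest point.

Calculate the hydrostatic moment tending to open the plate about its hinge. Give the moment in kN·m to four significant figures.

M ≈ 104.2 kN·m

γ = ρg = 1435 × 9.81 / 1000 = 14.07735 kN/m³.
The centroid is at the centre, 0.81 m below the top of the plate, so the centroid depth is h_c = 3.42 + 0.81 = 4.23 m.
A = π(0.81)² = 2.0612 m².
Resultant F = γ·h_c·A = 14.07735 × 4.23 × 2.0612 = 122.739 kN.
I_c = πr⁴/4 = π × 0.81⁴/4 = 0.338088 m⁴.
Centre of pressure: y_p = y_c + I_c/(y_c·A) = 4.23 + 0.338088/(4.23 × 2.0612) = 4.23 + 0.0387766 = 4.26878 m along the plane.
The resultant acts 0.81 + 0.0387766 = 0.848777 m (along the plate) below the hinge at the top edge, so the moment about the hinge is M = F × 0.848777 = 122.739 × 0.848777 = 104.178 kN·m.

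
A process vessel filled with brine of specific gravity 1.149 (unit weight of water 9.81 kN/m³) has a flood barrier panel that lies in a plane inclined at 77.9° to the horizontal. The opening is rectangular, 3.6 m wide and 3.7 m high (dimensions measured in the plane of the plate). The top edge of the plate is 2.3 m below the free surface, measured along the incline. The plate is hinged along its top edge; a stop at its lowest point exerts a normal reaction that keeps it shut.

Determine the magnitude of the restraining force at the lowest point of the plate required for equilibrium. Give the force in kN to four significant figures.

P ≈ 349.9 kN

γ = 1.149 × 9.81 = 11.27169 kN/m³.
Let θ = 77.9° be the plate's angle to the horizontal; measure y along the incline from where the plane meets the free surface. Vertical depth h = y·sinθ with sinθ = 0.977783.
The centroid lies 3.7/2 = 1.85 m below the top edge, so y_c = 2.3 + 1.85 = 4.15 m and h_c = 4.15 × 0.977783 = 4.0578 m.
A = 3.6 × 3.7 = 13.32 m².
Resultant F = γ·h_c·A = 11.27169 × 4.0578 × 13.32 = 609.234 kN.
I_c = b·h³/12 = 3.6 × 3.7³/12 = 15.1959 m⁴.
Centre of pressure: y_p = y_c + I_c/(y_c·A) = 4.15 + 15.1959/(4.15 × 13.32) = 4.15 + 0.2749 = 4.4249 m along the plane.
The resultant acts 1.85 + 0.2749 = 2.1249 m (along the plate) below the hinge at the top edge, so the moment about the hinge is M = F × 2.1249 = 609.234 × 2.1249 = 1294.56 kN·m.
A normal force at the bottom, 3.7 m from the hinge, must supply this moment: P = 1294.56/3.7 = 349.881 kN.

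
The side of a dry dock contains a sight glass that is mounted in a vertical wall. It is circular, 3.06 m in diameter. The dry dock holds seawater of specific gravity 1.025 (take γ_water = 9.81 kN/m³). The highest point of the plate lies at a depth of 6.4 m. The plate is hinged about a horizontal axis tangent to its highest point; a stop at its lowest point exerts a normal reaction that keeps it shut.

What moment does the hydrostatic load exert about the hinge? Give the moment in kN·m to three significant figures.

γ = 1.025 × 9.81 = 10.05525 kN/m³.
The centroid is at the centre, 1.53 m below the top of the plate, so the centroid depth is h_c = 6.4 + 1.53 = 7.93 m.
A = π(1.53)² = 7.35415 m².
Resultant F = γ·h_c·A = 10.05525 × 7.93 × 7.35415 = 586.406 kN.
I_c = πr⁴/4 = π × 1.53⁴/4 = 4.30383 m⁴.
Centre of pressure: y_p = y_c + I_c/(y_c·A) = 7.93 + 4.30383/(7.93 × 7.35415) = 7.93 + 0.0737988 = 8.0038 m along the plane.
The resultant acts 1.53 + 0.0737988 = 1.6038 m (along the plate) below the hinge at the top edge, so the moment about the hinge is M = F × 1.6038 = 586.406 × 1.6038 = 940.478 kN·m.

M ≈ 940 kN·m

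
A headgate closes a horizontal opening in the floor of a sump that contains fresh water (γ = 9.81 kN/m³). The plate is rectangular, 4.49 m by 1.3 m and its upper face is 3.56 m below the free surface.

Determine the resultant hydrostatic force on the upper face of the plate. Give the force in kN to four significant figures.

γ = 9.81 kN/m³.
The plate is horizontal, so pressure is uniform at p = γ·h = 9.81 × 3.56 = 34.9236 kN/m².
A = 4.49 × 1.3 = 5.837 m².
F = p·A = 34.9236 × 5.837 = 203.849 kN.

F ≈ 203.8 kN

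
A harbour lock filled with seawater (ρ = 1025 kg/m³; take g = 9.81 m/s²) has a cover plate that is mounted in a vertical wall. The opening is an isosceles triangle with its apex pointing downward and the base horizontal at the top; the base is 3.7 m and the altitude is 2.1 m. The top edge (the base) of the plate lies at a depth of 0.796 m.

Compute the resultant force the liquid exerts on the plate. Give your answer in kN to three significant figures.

F ≈ 58.4 kN

γ = ρg = 1025 × 9.81 / 1000 = 10.05525 kN/m³.
With the apex down, the centroid sits h/3 = 2.1/3 = 0.7 m below the base (the top edge), so the centroid depth is h_c = 0.796 + 0.7 = 1.496 m.
A = ½ × 3.7 × 2.1 = 3.885 m².
Resultant F = γ·h_c·A = 10.05525 × 1.496 × 3.885 = 58.4407 kN.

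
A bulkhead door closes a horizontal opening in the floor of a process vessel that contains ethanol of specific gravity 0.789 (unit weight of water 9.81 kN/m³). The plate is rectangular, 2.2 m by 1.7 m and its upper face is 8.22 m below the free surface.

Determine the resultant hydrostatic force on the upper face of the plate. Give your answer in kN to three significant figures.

F ≈ 238 kN

γ = 0.789 × 9.81 = 7.74009 kN/m³.
The plate is horizontal, so pressure is uniform at p = γ·h = 7.74009 × 8.22 = 63.6235 kN/m².
A = 2.2 × 1.7 = 3.74 m².
F = p·A = 63.6235 × 3.74 = 237.952 kN.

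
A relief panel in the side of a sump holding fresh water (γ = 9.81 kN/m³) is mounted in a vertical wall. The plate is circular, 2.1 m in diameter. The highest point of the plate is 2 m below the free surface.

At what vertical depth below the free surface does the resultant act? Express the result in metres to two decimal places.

γ = 9.81 kN/m³.
The centroid is at the centre, 1.05 m below the top of the plate, so the centroid depth is h_c = 2 + 1.05 = 3.05 m.
A = π(1.05)² = 3.46361 m².
Resultant F = γ·h_c·A = 9.81 × 3.05 × 3.46361 = 103.633 kN.
I_c = πr⁴/4 = π × 1.05⁴/4 = 0.954656 m⁴.
Centre of pressure: y_p = y_c + I_c/(y_c·A) = 3.05 + 0.954656/(3.05 × 3.46361) = 3.05 + 0.0903687 = 3.14037 m along the plane.

h_p = 3.14 m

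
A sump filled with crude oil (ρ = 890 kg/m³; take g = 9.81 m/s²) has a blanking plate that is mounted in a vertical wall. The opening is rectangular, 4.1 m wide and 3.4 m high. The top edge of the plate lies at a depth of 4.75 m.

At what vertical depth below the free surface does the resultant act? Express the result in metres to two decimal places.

h_p = 6.60 m

γ = ρg = 890 × 9.81 / 1000 = 8.7309 kN/m³.
The centroid lies 3.4/2 = 1.7 m below the top edge, so the centroid depth is h_c = 4.75 + 1.7 = 6.45 m.
A = 4.1 × 3.4 = 13.94 m².
Resultant F = γ·h_c·A = 8.7309 × 6.45 × 13.94 = 785.021 kN.
I_c = b·h³/12 = 4.1 × 3.4³/12 = 13.4289 m⁴.
Centre of pressure: y_p = y_c + I_c/(y_c·A) = 6.45 + 13.4289/(6.45 × 13.94) = 6.45 + 0.149354 = 6.59935 m along the plane.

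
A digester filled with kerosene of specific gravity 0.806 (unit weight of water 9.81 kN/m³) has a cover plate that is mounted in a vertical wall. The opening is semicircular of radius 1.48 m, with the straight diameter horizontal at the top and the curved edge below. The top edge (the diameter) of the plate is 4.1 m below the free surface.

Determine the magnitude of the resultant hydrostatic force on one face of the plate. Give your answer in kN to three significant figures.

F ≈ 129 kN

γ = 0.806 × 9.81 = 7.90686 kN/m³.
The centroid of a semicircle lies 4r/(3π) = 0.628132 m from the diameter, here below the top edge, so the centroid depth is h_c = 4.1 + 0.628132 = 4.72813 m.
A = πr²/2 = π × 1.48²/2 = 3.44067 m².
Resultant F = γ·h_c·A = 7.90686 × 4.72813 × 3.44067 = 128.628 kN.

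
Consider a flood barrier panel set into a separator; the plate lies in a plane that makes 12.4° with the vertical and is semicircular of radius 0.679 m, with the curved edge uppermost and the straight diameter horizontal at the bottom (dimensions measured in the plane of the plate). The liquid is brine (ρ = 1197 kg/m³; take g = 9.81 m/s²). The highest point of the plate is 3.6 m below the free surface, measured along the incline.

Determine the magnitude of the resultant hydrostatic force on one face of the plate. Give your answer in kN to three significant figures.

γ = ρg = 1197 × 9.81 / 1000 = 11.74257 kN/m³.
The plate makes 12.4° with the vertical, i.e. θ = 90° − 12.4° = 77.6° to the horizontal. Measuring y along the incline from the free-surface line, vertical depth h = y·sinθ with sinθ = 0.976672.
The centroid lies 4r/(3π) = 0.288177 m above the diameter, so r − 4r/(3π) = 0.679 − 0.288177 = 0.390823 m below the topmost point, so y_c = 3.6 + 0.390823 = 3.99082 m and h_c = 3.99082 × 0.976672 = 3.89772 m.
A = πr²/2 = π × 0.679²/2 = 0.724202 m².
Resultant F = γ·h_c·A = 11.74257 × 3.89772 × 0.724202 = 33.1462 kN.

F ≈ 33.1 kN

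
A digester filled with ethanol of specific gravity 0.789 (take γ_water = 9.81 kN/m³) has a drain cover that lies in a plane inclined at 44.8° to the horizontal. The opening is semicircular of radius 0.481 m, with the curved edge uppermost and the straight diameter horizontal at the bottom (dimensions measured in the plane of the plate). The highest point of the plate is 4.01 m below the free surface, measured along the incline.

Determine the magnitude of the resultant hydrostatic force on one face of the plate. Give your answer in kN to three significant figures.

γ = 0.789 × 9.81 = 7.74009 kN/m³.
Let θ = 44.8° be the plate's angle to the horizontal; measure y along the incline from where the plane meets the free surface. Vertical depth h = y·sinθ with sinθ = 0.704634.
The centroid lies 4r/(3π) = 0.204143 m above the diameter, so r − 4r/(3π) = 0.481 − 0.204143 = 0.276857 m below the topmost point, so y_c = 4.01 + 0.276857 = 4.28686 m and h_c = 4.28686 × 0.704634 = 3.02067 m.
A = πr²/2 = π × 0.481²/2 = 0.363421 m².
Resultant F = γ·h_c·A = 7.74009 × 3.02067 × 0.363421 = 8.49688 kN.

F ≈ 8.50 kN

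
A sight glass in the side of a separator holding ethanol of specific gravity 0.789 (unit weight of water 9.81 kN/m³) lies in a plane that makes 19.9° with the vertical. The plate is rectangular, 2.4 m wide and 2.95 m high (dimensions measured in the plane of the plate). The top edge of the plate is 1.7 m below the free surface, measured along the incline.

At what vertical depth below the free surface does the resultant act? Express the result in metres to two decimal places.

h_p = 3.20 m

γ = 0.789 × 9.81 = 7.74009 kN/m³.
The plate makes 19.9° with the vertical, i.e. θ = 90° − 19.9° = 70.1° to the horizontal. Measuring y along the incline from the free-surface line, vertical depth h = y·sinθ with sinθ = 0.940288.
The centroid lies 2.95/2 = 1.475 m below the top edge, so y_c = 1.7 + 1.475 = 3.175 m and h_c = 3.175 × 0.940288 = 2.98541 m.
A = 2.4 × 2.95 = 7.08 m².
Resultant F = γ·h_c·A = 7.74009 × 2.98541 × 7.08 = 163.6 kN.
I_c = b·h³/12 = 2.4 × 2.95³/12 = 5.13448 m⁴.
Centre of pressure: y_p = y_c + I_c/(y_c·A) = 3.175 + 5.13448/(3.175 × 7.08) = 3.175 + 0.228412 = 3.40341 m along the plane.
Vertically, h_p = y_p·sinθ = 3.40341 × 0.940288 = 3.20019 m.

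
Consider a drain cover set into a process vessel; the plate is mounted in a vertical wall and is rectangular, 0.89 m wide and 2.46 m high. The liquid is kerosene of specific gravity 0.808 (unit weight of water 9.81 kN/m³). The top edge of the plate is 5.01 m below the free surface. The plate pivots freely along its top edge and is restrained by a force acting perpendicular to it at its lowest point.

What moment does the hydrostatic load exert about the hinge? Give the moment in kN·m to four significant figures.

γ = 0.808 × 9.81 = 7.92648 kN/m³.
The centroid lies 2.46/2 = 1.23 m below the top edge, so the centroid depth is h_c = 5.01 + 1.23 = 6.24 m.
A = 0.89 × 2.46 = 2.1894 m².
Resultant F = γ·h_c·A = 7.92648 × 6.24 × 2.1894 = 108.29 kN.
I_c = b·h³/12 = 0.89 × 2.46³/12 = 1.10411 m⁴.
Centre of pressure: y_p = y_c + I_c/(y_c·A) = 6.24 + 1.10411/(6.24 × 2.1894) = 6.24 + 0.080817 = 6.32082 m along the plane.
The resultant acts 1.23 + 0.080817 = 1.31082 m (along the plate) below the hinge at the top edge, so the moment about the hinge is M = F × 1.31082 = 108.29 × 1.31082 = 141.949 kN·m.

M ≈ 141.9 kN·m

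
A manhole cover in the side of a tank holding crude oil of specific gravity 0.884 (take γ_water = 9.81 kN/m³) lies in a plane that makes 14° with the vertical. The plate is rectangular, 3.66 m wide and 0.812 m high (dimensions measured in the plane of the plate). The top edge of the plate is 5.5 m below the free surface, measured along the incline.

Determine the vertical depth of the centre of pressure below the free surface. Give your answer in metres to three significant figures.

h_p = 5.74 m

γ = 0.884 × 9.81 = 8.67204 kN/m³.
The plate makes 14° with the vertical, i.e. θ = 90° − 14° = 76° to the horizontal. Measuring y along the incline from the free-surface line, vertical depth h = y·sinθ with sinθ = 0.970296.
The centroid lies 0.812/2 = 0.406 m below the top edge, so y_c = 5.5 + 0.406 = 5.906 m and h_c = 5.906 × 0.970296 = 5.73057 m.
A = 3.66 × 0.812 = 2.97192 m².
Resultant F = γ·h_c·A = 8.67204 × 5.73057 × 2.97192 = 147.692 kN.
I_c = b·h³/12 = 3.66 × 0.812³/12 = 0.163293 m⁴.
Centre of pressure: y_p = y_c + I_c/(y_c·A) = 5.906 + 0.163293/(5.906 × 2.97192) = 5.906 + 0.0093033 = 5.9153 m along the plane.
Vertically, h_p = y_p·sinθ = 5.9153 × 0.970296 = 5.73959 m.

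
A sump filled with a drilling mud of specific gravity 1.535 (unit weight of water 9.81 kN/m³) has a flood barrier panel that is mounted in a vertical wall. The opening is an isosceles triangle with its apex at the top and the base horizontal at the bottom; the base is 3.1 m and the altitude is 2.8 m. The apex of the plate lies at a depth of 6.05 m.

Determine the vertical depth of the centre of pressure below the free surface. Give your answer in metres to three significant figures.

γ = 1.535 × 9.81 = 15.05835 kN/m³.
With the apex up, the centroid sits 2h/3 = 2 × 2.8/3 = 1.86667 m below the apex, so the centroid depth is h_c = 6.05 + 1.86667 = 7.91667 m.
A = ½ × 3.1 × 2.8 = 4.34 m².
Resultant F = γ·h_c·A = 15.05835 × 7.91667 × 4.34 = 517.38 kN.
I_c = b·h³/36 = 3.1 × 2.8³/36 = 1.89031 m⁴.
Centre of pressure: y_p = y_c + I_c/(y_c·A) = 7.91667 + 1.89031/(7.91667 × 4.34) = 7.91667 + 0.0550175 = 7.97169 m along the plane.

h_p = 7.97 m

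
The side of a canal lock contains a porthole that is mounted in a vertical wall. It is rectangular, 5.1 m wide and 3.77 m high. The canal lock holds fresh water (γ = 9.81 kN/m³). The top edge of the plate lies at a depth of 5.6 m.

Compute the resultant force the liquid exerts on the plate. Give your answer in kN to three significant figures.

F ≈ 1410 kN

γ = 9.81 kN/m³.
The centroid lies 3.77/2 = 1.885 m below the top edge, so the centroid depth is h_c = 5.6 + 1.885 = 7.485 m.
A = 5.1 × 3.77 = 19.227 m².
Resultant F = γ·h_c·A = 9.81 × 7.485 × 19.227 = 1411.8 kN.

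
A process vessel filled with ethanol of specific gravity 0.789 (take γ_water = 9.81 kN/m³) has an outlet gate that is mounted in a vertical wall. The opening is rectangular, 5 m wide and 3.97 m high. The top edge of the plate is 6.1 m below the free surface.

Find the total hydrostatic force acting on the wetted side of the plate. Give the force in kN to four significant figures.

γ = 0.789 × 9.81 = 7.74009 kN/m³.
The centroid lies 3.97/2 = 1.985 m below the top edge, so the centroid depth is h_c = 6.1 + 1.985 = 8.085 m.
A = 5 × 3.97 = 19.85 m².
Resultant F = γ·h_c·A = 7.74009 × 8.085 × 19.85 = 1242.19 kN.

F ≈ 1242 kN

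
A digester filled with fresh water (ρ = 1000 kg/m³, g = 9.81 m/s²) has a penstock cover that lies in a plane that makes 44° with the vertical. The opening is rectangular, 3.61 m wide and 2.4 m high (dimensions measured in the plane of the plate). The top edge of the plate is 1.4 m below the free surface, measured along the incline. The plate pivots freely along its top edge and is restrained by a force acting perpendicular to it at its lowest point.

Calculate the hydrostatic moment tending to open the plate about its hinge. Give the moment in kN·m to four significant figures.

M ≈ 220.1 kN·m

γ = ρg = 1000 × 9.81 = 9810 N/m³ = 9.81 kN/m³.
The plate makes 44° with the vertical, i.e. θ = 90° − 44° = 46° to the horizontal. Measuring y along the incline from the free-surface line, vertical depth h = y·sinθ with sinθ = 0.719340.
The centroid lies 2.4/2 = 1.2 m below the top edge, so y_c = 1.4 + 1.2 = 2.6 m and h_c = 2.6 × 0.719340 = 1.87028 m.
A = 3.61 × 2.4 = 8.664 m².
Resultant F = γ·h_c·A = 9.81 × 1.87028 × 8.664 = 158.962 kN.
I_c = b·h³/12 = 3.61 × 2.4³/12 = 4.15872 m⁴.
Centre of pressure: y_p = y_c + I_c/(y_c·A) = 2.6 + 4.15872/(2.6 × 8.664) = 2.6 + 0.184615 = 2.78462 m along the plane.
The resultant acts 1.2 + 0.184615 = 1.38461 m (along the plate) below the hinge at the top edge, so the moment about the hinge is M = F × 1.38461 = 158.962 × 1.38461 = 220.1 kN·m.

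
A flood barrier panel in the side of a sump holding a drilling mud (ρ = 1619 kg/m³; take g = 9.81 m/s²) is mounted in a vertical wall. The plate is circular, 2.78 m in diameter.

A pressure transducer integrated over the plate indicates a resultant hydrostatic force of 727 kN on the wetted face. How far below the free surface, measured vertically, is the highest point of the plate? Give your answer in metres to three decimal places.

γ = ρg = 1619 × 9.81 / 1000 = 15.88239 kN/m³.
A = π(1.39)² = 6.06987 m².
From F = γ·h_c·A, the centroid depth is h_c = 727/(15.88239 × 6.06987) = 7.54118 m.
The centroid is at the centre, 1.39 m below the top of the plate, so the highest point sits at h_top = 7.54118 − 1.39 = 6.15118 m below the surface.

d_top ≈ 6.151 m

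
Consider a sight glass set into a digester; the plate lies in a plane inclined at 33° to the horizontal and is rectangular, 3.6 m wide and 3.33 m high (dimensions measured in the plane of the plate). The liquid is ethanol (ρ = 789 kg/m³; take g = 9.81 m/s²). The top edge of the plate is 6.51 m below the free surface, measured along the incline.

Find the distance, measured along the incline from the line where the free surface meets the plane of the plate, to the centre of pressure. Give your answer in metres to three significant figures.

γ = ρg = 789 × 9.81 / 1000 = 7.74009 kN/m³.
Let θ = 33° be the plate's angle to the horizontal; measure y along the incline from where the plane meets the free surface. Vertical depth h = y·sinθ with sinθ = 0.544639.
The centroid lies 3.33/2 = 1.665 m below the top edge, so y_c = 6.51 + 1.665 = 8.175 m and h_c = 8.175 × 0.544639 = 4.45242 m.
A = 3.6 × 3.33 = 11.988 m².
Resultant F = γ·h_c·A = 7.74009 × 4.45242 × 11.988 = 413.132 kN.
I_c = b·h³/12 = 3.6 × 3.33³/12 = 11.0778 m⁴.
Centre of pressure: y_p = y_c + I_c/(y_c·A) = 8.175 + 11.0778/(8.175 × 11.988) = 8.175 + 0.113037 = 8.28804 m along the plane.

y_p = 8.29 m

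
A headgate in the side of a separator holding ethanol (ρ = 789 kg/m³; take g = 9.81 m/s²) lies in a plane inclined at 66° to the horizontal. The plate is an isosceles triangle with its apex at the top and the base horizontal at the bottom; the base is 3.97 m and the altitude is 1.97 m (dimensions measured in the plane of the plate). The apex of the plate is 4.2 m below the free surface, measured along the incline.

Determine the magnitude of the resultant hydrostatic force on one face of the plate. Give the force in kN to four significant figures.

γ = ρg = 789 × 9.81 / 1000 = 7.74009 kN/m³.
Let θ = 66° be the plate's angle to the horizontal; measure y along the incline from where the plane meets the free surface. Vertical depth h = y·sinθ with sinθ = 0.913545.
With the apex up, the centroid sits 2h/3 = 2 × 1.97/3 = 1.31333 m below the apex, so y_c = 4.2 + 1.31333 = 5.51333 m and h_c = 5.51333 × 0.913545 = 5.03668 m.
A = ½ × 3.97 × 1.97 = 3.91045 m².
Resultant F = γ·h_c·A = 7.74009 × 5.03668 × 3.91045 = 152.446 kN.

F ≈ 152.4 kN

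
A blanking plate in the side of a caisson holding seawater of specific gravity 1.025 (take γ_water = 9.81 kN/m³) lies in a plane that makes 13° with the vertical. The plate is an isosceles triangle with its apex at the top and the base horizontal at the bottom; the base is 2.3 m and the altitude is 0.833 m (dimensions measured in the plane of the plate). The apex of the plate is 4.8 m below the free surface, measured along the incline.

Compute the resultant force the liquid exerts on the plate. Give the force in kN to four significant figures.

γ = 1.025 × 9.81 = 10.05525 kN/m³.
The plate makes 13° with the vertical, i.e. θ = 90° − 13° = 77° to the horizontal. Measuring y along the incline from the free-surface line, vertical depth h = y·sinθ with sinθ = 0.974370.
With the apex up, the centroid sits 2h/3 = 2 × 0.833/3 = 0.555333 m below the apex, so y_c = 4.8 + 0.555333 = 5.35533 m and h_c = 5.35533 × 0.974370 = 5.21807 m.
A = ½ × 2.3 × 0.833 = 0.95795 m².
Resultant F = γ·h_c·A = 10.05525 × 5.21807 × 0.95795 = 50.2627 kN.

F ≈ 50.26 kN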